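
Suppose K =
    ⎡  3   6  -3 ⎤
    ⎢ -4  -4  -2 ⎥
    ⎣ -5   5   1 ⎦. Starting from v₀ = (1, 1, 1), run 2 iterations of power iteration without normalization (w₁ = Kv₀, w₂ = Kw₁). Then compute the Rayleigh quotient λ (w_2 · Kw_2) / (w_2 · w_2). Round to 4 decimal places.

λ ≈ -2.5391

w1 = Kv₀ = (6, -10, 1)
w2 = Kw1 = (-45, 14, -79)
Kw2 = (186, 282, 216)
w2·Kw2 = (-45)·186 + 14·282 + (-79)·216 = -21486; w2·w2 = (-45)·(-45) + 14·14 + (-79)·(-79) = 8462
λ ≈ -21486/8462 = -2.5391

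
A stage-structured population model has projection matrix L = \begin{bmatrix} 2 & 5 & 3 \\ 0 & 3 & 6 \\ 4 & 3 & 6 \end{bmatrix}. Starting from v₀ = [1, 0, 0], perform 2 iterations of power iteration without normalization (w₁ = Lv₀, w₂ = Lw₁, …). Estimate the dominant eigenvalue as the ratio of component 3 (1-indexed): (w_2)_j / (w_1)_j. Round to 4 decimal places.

w1 = Lv₀ = (2·1 + 5·0 + 3·0; 0·1 + 3·0 + 6·0; 4·1 + 3·0 + 6·0) = (2, 0, 4)
w2 = Lw1 = (2·2 + 5·0 + 3·4; 0·2 + 3·0 + 6·4; 4·2 + 3·0 + 6·4) = (16, 24, 32)
Ratio at component: 32 / 4 = 8.0000

8.0000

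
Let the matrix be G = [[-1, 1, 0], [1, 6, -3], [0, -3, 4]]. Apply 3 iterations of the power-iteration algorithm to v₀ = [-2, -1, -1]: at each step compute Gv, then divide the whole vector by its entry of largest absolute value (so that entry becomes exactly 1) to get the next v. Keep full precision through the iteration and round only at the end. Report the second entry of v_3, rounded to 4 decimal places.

1.0000

Gv0 = (1.00000, -5.00000, -1.00000); divide by -5.00000 → v1 = (-0.20000, 1.00000, 0.20000)
Gv1 = (1.20000, 5.20000, -2.20000); divide by 5.20000 → v2 = (0.23077, 1.00000, -0.42308)
Gv2 = (0.76923, 7.50000, -4.69231); divide by 7.50000 → v3 = (0.10256, 1.00000, -0.62564)
Requested entry of v3: -195/-195 = 1.0000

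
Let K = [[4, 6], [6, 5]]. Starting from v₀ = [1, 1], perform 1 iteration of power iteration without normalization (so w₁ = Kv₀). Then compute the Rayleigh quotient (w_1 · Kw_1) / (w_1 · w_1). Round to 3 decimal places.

w1 = Kv₀ = (10, 11)
Kw1 = (106, 115)
w1·Kw1 = 10·106 + 11·115 = 2325; w1·w1 = 10·10 + 11·11 = 221
λ ≈ 2325/221 = 10.520

10.520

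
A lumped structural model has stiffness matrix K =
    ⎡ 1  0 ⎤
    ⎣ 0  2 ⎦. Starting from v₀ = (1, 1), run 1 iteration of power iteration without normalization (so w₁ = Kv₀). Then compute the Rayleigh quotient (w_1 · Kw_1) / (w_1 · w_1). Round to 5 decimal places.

1.80000

w1 = Kv₀ = (1, 2)
Kw1 = (1, 4)
w1·Kw1 = 1·1 + 2·4 = 9; w1·w1 = 1·1 + 2·2 = 5
λ ≈ 9/5 = 1.80000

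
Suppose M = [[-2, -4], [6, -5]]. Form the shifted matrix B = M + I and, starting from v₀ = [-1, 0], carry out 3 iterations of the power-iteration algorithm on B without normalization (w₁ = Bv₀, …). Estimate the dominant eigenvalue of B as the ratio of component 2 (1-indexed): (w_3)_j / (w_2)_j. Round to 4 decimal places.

μ ≈ 0.6000

B = M + I has rows (-1, -4); (6, -4)
w1 = Bv₀ = ((-1)·(-1) + (-4)·0; 6·(-1) + (-4)·0) = (1, -6)
w2 = Bw1 = ((-1)·1 + (-4)·(-6); 6·1 + (-4)·(-6)) = (23, 30)
w3 = Bw2 = (-143, 18)
Ratio: 18/30 = 0.6000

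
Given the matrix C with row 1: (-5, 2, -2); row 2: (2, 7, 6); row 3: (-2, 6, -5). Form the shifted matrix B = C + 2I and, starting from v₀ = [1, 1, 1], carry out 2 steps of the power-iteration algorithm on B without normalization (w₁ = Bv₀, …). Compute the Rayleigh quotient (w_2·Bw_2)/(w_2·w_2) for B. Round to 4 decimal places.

μ ≈ 10.3341

B = C + 2I has rows (-3, 2, -2); (2, 9, 6); (-2, 6, -3)
w1 = Bv₀ = (-3, 17, 1)
w2 = Bw1 = (41, 153, 105)
Bw2 = (-27, 2089, 521)
w2·Bw2 = 373215; w2·w2 = 36115; μ ≈ 373215/36115 = 10.3341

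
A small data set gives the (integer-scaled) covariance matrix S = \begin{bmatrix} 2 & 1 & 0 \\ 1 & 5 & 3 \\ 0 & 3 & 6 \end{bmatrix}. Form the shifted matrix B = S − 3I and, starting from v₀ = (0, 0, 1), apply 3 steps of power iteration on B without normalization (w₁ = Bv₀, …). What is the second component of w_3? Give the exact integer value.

B = S − 3I has rows (-1, 1, 0); (1, 2, 3); (0, 3, 3)
w1 = Bv₀ = (0, 3, 3)
w2 = Bw1 = (3, 15, 18)
w3 = Bw2 = (12, 87, 99)
Requested component of w3: 87

87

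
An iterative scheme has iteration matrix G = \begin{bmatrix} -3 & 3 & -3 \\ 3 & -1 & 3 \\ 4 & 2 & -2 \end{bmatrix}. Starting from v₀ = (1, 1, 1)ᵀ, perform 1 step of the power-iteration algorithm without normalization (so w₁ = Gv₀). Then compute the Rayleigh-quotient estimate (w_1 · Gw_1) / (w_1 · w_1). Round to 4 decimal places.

-1.7200

w1 = Gv₀ = ((-3)·1 + 3·1 + (-3)·1; 3·1 + (-1)·1 + 3·1; 4·1 + 2·1 + (-2)·1) = (-3, 5, 4)
Gw1 = (12, -2, -10)
w1·Gw1 = (-3)·12 + 5·(-2) + 4·(-10) = -86; w1·w1 = (-3)·(-3) + 5·5 + 4·4 = 50
λ ≈ -86/50 = -1.7200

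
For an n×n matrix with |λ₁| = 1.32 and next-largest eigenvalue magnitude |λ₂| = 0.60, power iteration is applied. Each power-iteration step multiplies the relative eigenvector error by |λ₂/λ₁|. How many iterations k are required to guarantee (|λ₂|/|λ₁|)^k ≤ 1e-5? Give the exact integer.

|λ₂/λ₁| = 0.60/1.32 = 0.45455
Need k ≥ ln(1e-5) / ln(0.45455) = -11.5129 / -0.7885 ≈ 14.602
Smallest integer k satisfying the bound: 15

15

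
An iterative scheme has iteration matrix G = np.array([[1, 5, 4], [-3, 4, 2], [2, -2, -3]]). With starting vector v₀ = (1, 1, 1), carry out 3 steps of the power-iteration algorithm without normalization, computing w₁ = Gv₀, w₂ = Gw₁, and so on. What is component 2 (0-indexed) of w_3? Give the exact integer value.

w1 = Gv₀ = (10, 3, -3)
w2 = Gw1 = (13, -24, 23)
w3 = Gw2 = (-15, -89, 5)
The requested component of w3 is 5.

5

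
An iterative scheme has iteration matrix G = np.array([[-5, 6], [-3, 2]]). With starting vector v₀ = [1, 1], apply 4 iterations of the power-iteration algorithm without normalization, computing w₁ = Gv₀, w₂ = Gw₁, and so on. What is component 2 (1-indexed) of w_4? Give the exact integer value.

w1 = Gv₀ = ((-5)·1 + 6·1; (-3)·1 + 2·1) = (1, -1)
w2 = Gw1 = ((-5)·1 + 6·(-1); (-3)·1 + 2·(-1)) = (-11, -5)
w3 = Gw2 = (25, 23)
w4 = Gw3 = (13, -29)
The requested component of w4 is -29.

-29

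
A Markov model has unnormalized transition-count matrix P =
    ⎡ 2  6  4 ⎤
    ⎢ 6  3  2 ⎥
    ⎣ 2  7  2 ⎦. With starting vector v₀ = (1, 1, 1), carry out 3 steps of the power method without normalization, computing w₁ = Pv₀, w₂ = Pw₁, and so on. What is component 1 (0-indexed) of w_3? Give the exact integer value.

w1 = Pv₀ = (12, 11, 11)
w2 = Pw1 = (134, 127, 123)
w3 = Pw2 = (1522, 1431, 1403)
The requested component of w3 is 1431.

1431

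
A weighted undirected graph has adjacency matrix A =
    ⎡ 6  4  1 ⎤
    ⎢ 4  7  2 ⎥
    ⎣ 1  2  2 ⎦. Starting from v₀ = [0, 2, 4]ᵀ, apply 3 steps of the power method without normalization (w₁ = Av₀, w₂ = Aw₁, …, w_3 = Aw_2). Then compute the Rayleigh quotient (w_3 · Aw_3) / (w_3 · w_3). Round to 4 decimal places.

w1 = Av₀ = (6·0 + 4·2 + 1·4; 4·0 + 7·2 + 2·4; 1·0 + 2·2 + 2·4) = (12, 22, 12)
w2 = Aw1 = (6·12 + 4·22 + 1·12; 4·12 + 7·22 + 2·12; 1·12 + 2·22 + 2·12) = (172, 226, 80)
w3 = Aw2 = (2016, 2430, 784)
Aw3 = (22600, 26642, 8444)
w3·Aw3 = 2016·22600 + 2430·26642 + 784·8444 = 116921756; w3·w3 = 2016·2016 + 2430·2430 + 784·784 = 10583812
λ ≈ 116921756/10583812 = 11.0472

11.0472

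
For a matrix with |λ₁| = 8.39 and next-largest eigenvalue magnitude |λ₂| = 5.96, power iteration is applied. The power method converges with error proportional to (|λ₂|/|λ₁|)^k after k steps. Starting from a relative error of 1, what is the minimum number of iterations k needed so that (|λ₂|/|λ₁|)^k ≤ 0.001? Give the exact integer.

|λ₂/λ₁| = 5.96/8.39 = 0.71037
Need k ≥ ln(0.001) / ln(0.71037) = -6.9078 / -0.3420 ≈ 20.200
Smallest integer k satisfying the bound: 21

21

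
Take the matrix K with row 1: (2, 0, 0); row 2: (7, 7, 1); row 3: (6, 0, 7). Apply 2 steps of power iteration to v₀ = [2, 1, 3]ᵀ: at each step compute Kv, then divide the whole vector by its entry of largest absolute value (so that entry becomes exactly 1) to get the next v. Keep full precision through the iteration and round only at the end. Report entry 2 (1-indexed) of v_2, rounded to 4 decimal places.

0.8980

Kv0 = (4.00000, 24.00000, 33.00000); divide by 33.00000 → v1 = (0.12121, 0.72727, 1.00000)
Kv1 = (0.24242, 6.93939, 7.72727); divide by 7.72727 → v2 = (0.03137, 0.89804, 1.00000)
Requested entry of v2: 229/255 = 0.8980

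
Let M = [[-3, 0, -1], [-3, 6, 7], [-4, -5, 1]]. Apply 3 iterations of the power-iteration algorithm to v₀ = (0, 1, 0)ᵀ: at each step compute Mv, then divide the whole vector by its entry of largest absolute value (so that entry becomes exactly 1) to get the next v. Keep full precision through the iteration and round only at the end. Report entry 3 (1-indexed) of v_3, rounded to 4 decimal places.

Mv0 = (0.00000, 6.00000, -5.00000); divide by 6.00000 → v1 = (0.00000, 1.00000, -0.83333)
Mv1 = (0.83333, 0.16667, -5.83333); divide by -5.83333 → v2 = (-0.14286, -0.02857, 1.00000)
Mv2 = (-0.57143, 7.25714, 1.71429); divide by 7.25714 → v3 = (-0.07874, 1.00000, 0.23622)
Requested entry of v3: -60/-254 = 0.2362

0.2362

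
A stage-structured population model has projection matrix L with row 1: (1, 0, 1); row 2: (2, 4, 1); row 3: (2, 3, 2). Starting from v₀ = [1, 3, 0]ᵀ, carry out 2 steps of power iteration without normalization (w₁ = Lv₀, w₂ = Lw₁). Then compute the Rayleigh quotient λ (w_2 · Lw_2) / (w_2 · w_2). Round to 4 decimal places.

w1 = Lv₀ = (1, 14, 11)
w2 = Lw1 = (12, 69, 66)
Lw2 = (78, 366, 363)
w2·Lw2 = 12·78 + 69·366 + 66·363 = 50148; w2·w2 = 12·12 + 69·69 + 66·66 = 9261
λ ≈ 50148/9261 = 5.4150

5.4150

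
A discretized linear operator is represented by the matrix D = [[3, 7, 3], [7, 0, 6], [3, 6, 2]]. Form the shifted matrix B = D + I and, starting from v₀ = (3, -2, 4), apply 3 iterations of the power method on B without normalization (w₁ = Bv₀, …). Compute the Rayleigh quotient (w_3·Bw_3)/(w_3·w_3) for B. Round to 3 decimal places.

μ ≈ 13.034

B = D + I has rows (4, 7, 3); (7, 1, 6); (3, 6, 3)
w1 = Bv₀ = (4·3 + 7·(-2) + 3·4; 7·3 + 1·(-2) + 6·4; 3·3 + 6·(-2) + 3·4) = (10, 43, 9)
w2 = Bw1 = (4·10 + 7·43 + 3·9; 7·10 + 1·43 + 6·9; 3·10 + 6·43 + 3·9) = (368, 167, 315)
w3 = Bw2 = (3586, 4633, 3051)
Bw3 = (55928, 48041, 47709)
w3·Bw3 = 568691920; w3·w3 = 43632686; μ ≈ 568691920/43632686 = 13.034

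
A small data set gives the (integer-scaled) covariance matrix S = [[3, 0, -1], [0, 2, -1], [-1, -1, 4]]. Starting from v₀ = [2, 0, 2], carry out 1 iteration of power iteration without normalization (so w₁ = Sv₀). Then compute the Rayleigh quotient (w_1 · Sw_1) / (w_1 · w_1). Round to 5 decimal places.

λ ≈ 3.14286

w1 = Sv₀ = (4, -2, 6)
Sw1 = (6, -10, 22)
w1·Sw1 = 4·6 + (-2)·(-10) + 6·22 = 176; w1·w1 = 4·4 + (-2)·(-2) + 6·6 = 56
λ ≈ 176/56 = 3.14286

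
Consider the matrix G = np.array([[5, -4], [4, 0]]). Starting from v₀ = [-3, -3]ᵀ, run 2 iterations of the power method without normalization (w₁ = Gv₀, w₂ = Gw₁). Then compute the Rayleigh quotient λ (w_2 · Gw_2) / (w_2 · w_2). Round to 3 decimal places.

w1 = Gv₀ = (5·(-3) + (-4)·(-3); 4·(-3) + 0·(-3)) = (-3, -12)
w2 = Gw1 = (5·(-3) + (-4)·(-12); 4·(-3) + 0·(-12)) = (33, -12)
Gw2 = (213, 132)
w2·Gw2 = 33·213 + (-12)·132 = 5445; w2·w2 = 33·33 + (-12)·(-12) = 1233
λ ≈ 5445/1233 = 4.416

λ ≈ 4.416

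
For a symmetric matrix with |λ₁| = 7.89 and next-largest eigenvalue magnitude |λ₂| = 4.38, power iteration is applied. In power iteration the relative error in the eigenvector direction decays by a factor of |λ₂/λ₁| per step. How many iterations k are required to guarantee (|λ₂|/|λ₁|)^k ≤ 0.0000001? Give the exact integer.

28

|λ₂/λ₁| = 4.38/7.89 = 0.55513
Need k ≥ ln(0.0000001) / ln(0.55513) = -16.1181 / -0.5885 ≈ 27.386
Smallest integer k satisfying the bound: 28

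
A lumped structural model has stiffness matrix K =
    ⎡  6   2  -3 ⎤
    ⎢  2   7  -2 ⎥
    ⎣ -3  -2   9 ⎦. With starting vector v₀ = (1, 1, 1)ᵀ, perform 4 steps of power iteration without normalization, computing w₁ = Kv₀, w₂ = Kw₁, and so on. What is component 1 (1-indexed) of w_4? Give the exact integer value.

w1 = Kv₀ = (6·1 + 2·1 + (-3)·1; 2·1 + 7·1 + (-2)·1; (-3)·1 + (-2)·1 + 9·1) = (5, 7, 4)
w2 = Kw1 = (6·5 + 2·7 + (-3)·4; 2·5 + 7·7 + (-2)·4; (-3)·5 + (-2)·7 + 9·4) = (32, 51, 7)
w3 = Kw2 = (273, 407, -135)
w4 = Kw3 = (2857, 3665, -2848)
The requested component of w4 is 2857.

2857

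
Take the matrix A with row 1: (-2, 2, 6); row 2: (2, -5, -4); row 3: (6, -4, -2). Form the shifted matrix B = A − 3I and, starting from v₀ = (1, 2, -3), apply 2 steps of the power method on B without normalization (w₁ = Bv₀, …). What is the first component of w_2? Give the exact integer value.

B = A − 3I has rows (-5, 2, 6); (2, -8, -4); (6, -4, -5)
w1 = Bv₀ = ((-5)·1 + 2·2 + 6·(-3); 2·1 + (-8)·2 + (-4)·(-3); 6·1 + (-4)·2 + (-5)·(-3)) = (-19, -2, 13)
w2 = Bw1 = ((-5)·(-19) + 2·(-2) + 6·13; 2·(-19) + (-8)·(-2) + (-4)·13; 6·(-19) + (-4)·(-2) + (-5)·13) = (169, -74, -171)
Requested component of w2: 169

169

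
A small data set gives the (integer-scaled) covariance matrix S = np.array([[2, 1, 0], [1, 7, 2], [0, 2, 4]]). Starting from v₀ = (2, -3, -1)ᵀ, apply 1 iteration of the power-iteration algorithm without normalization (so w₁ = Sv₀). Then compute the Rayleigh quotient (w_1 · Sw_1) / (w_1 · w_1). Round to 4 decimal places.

7.9096

w1 = Sv₀ = (2·2 + 1·(-3) + 0·(-1); 1·2 + 7·(-3) + 2·(-1); 0·2 + 2·(-3) + 4·(-1)) = (1, -21, -10)
Sw1 = (-19, -166, -82)
w1·Sw1 = 1·(-19) + (-21)·(-166) + (-10)·(-82) = 4287; w1·w1 = 1·1 + (-21)·(-21) + (-10)·(-10) = 542
λ ≈ 4287/542 = 7.9096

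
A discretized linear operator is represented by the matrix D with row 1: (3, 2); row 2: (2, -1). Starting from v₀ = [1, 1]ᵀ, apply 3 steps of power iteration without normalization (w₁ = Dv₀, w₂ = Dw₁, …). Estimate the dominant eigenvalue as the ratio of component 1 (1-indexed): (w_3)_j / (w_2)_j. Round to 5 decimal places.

w1 = Dv₀ = (3·1 + 2·1; 2·1 + (-1)·1) = (5, 1)
w2 = Dw1 = (3·5 + 2·1; 2·5 + (-1)·1) = (17, 9)
w3 = Dw2 = (69, 25)
Ratio at component: 69 / 17 = 4.05882

λ ≈ 4.05882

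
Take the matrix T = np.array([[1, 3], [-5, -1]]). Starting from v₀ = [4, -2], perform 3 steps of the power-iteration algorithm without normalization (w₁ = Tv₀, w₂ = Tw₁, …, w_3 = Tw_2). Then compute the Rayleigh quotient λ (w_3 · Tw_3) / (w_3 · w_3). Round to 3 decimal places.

-1.195

w1 = Tv₀ = (1·4 + 3·(-2); (-5)·4 + (-1)·(-2)) = (-2, -18)
w2 = Tw1 = (1·(-2) + 3·(-18); (-5)·(-2) + (-1)·(-18)) = (-56, 28)
w3 = Tw2 = (28, 252)
Tw3 = (784, -392)
w3·Tw3 = 28·784 + 252·(-392) = -76832; w3·w3 = 28·28 + 252·252 = 64288
λ ≈ -76832/64288 = -1.195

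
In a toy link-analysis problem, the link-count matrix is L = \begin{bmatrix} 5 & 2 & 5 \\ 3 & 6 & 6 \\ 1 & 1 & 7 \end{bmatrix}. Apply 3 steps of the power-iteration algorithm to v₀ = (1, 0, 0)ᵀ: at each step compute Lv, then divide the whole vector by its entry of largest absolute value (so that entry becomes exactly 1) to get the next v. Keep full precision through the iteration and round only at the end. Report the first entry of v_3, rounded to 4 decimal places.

0.7708

Lv0 = (5.00000, 3.00000, 1.00000); divide by 5.00000 → v1 = (1.00000, 0.60000, 0.20000)
Lv1 = (7.20000, 7.80000, 3.00000); divide by 7.80000 → v2 = (0.92308, 1.00000, 0.38462)
Lv2 = (8.53846, 11.07692, 4.61538); divide by 11.07692 → v3 = (0.77083, 1.00000, 0.41667)
Requested entry of v3: 333/432 = 0.7708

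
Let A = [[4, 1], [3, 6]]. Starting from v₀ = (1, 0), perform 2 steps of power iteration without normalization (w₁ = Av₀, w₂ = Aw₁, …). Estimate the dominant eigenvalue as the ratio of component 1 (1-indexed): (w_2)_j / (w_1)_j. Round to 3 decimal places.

w1 = Av₀ = (4·1 + 1·0; 3·1 + 6·0) = (4, 3)
w2 = Aw1 = (4·4 + 1·3; 3·4 + 6·3) = (19, 30)
Ratio at component: 19 / 4 = 4.750

4.750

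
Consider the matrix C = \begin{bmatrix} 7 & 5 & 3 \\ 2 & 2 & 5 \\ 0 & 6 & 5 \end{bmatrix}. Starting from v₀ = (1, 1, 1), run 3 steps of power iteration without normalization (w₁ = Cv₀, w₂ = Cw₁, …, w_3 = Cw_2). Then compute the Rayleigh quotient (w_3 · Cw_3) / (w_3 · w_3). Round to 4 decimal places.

11.1299

w1 = Cv₀ = (15, 9, 11)
w2 = Cw1 = (183, 103, 109)
w3 = Cw2 = (2123, 1117, 1163)
Cw3 = (23935, 12295, 12517)
w3·Cw3 = 2123·23935 + 1117·12295 + 1163·12517 = 79104791; w3·w3 = 2123·2123 + 1117·1117 + 1163·1163 = 7107387
λ ≈ 79104791/7107387 = 11.1299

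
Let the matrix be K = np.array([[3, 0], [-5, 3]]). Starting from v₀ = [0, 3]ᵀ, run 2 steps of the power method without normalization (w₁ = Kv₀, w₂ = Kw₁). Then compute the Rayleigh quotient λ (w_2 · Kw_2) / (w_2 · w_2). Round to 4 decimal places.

w1 = Kv₀ = (0, 9)
w2 = Kw1 = (0, 27)
Kw2 = (0, 81)
w2·Kw2 = 0·0 + 27·81 = 2187; w2·w2 = 0·0 + 27·27 = 729
λ ≈ 2187/729 = 3.0000

3.0000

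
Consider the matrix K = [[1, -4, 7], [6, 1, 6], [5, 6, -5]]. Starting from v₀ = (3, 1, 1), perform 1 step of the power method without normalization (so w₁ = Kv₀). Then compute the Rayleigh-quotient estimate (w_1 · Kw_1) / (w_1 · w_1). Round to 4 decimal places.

λ ≈ 6.1429

w1 = Kv₀ = (6, 25, 16)
Kw1 = (18, 157, 100)
w1·Kw1 = 6·18 + 25·157 + 16·100 = 5633; w1·w1 = 6·6 + 25·25 + 16·16 = 917
λ ≈ 5633/917 = 6.1429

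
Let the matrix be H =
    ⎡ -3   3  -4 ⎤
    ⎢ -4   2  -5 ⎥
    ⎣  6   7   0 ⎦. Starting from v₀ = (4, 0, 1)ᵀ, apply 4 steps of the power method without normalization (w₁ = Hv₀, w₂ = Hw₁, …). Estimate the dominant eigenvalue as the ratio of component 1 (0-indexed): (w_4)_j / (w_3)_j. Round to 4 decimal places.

w1 = Hv₀ = (-16, -21, 24)
w2 = Hw1 = (-111, -98, -243)
w3 = Hw2 = (1011, 1463, -1352)
w4 = Hw3 = (6764, 5642, 16307)
Ratio at component: 5642 / 1463 = 3.8565

λ ≈ 3.8565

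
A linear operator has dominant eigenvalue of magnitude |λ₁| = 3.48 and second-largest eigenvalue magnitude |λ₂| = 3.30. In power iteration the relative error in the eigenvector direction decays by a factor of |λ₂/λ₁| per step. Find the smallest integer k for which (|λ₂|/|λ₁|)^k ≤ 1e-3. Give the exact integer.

131

|λ₂/λ₁| = 3.30/3.48 = 0.94828
Need k ≥ ln(1e-3) / ln(0.94828) = -6.9078 / -0.0531 ≈ 130.065
Smallest integer k satisfying the bound: 131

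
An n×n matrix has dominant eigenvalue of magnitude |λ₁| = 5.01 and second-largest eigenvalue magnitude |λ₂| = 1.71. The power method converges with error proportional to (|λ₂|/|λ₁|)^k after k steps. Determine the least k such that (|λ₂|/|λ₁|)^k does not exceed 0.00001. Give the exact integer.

|λ₂/λ₁| = 1.71/5.01 = 0.34132
Need k ≥ ln(0.00001) / ln(0.34132) = -11.5129 / -1.0749 ≈ 10.710
Smallest integer k satisfying the bound: 11

11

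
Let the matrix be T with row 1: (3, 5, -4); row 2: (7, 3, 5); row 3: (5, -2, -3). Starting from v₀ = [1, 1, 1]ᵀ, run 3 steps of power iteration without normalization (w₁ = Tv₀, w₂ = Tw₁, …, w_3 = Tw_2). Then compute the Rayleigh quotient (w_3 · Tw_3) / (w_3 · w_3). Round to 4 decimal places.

λ ≈ 8.7050

w1 = Tv₀ = (3·1 + 5·1 + (-4)·1; 7·1 + 3·1 + 5·1; 5·1 + (-2)·1 + (-3)·1) = (4, 15, 0)
w2 = Tw1 = (3·4 + 5·15 + (-4)·0; 7·4 + 3·15 + 5·0; 5·4 + (-2)·15 + (-3)·0) = (87, 73, -10)
w3 = Tw2 = (666, 778, 319)
Tw3 = (4612, 8591, 817)
w3·Tw3 = 666·4612 + 778·8591 + 319·817 = 10016013; w3·w3 = 666·666 + 778·778 + 319·319 = 1150601
λ ≈ 10016013/1150601 = 8.7050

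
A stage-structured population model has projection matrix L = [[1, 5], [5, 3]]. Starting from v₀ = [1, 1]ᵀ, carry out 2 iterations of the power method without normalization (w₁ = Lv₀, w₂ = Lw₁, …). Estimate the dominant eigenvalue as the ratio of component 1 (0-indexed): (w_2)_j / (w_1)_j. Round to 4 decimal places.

6.7500

w1 = Lv₀ = (1·1 + 5·1; 5·1 + 3·1) = (6, 8)
w2 = Lw1 = (1·6 + 5·8; 5·6 + 3·8) = (46, 54)
Ratio at component: 54 / 8 = 6.7500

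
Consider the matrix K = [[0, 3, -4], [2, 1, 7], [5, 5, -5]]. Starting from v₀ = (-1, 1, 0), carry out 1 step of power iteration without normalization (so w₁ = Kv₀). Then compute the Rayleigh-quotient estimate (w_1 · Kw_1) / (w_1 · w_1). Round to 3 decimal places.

w1 = Kv₀ = (0·(-1) + 3·1 + (-4)·0; 2·(-1) + 1·1 + 7·0; 5·(-1) + 5·1 + (-5)·0) = (3, -1, 0)
Kw1 = (-3, 5, 10)
w1·Kw1 = 3·(-3) + (-1)·5 + 0·10 = -14; w1·w1 = 3·3 + (-1)·(-1) + 0·0 = 10
λ ≈ -14/10 = -1.400

-1.400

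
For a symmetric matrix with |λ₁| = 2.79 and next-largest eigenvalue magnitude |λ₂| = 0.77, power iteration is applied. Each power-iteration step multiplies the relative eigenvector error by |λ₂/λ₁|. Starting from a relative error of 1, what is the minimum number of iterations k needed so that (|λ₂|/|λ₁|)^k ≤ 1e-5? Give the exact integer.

9

|λ₂/λ₁| = 0.77/2.79 = 0.27599
Need k ≥ ln(1e-5) / ln(0.27599) = -11.5129 / -1.2874 ≈ 8.943
Smallest integer k satisfying the bound: 9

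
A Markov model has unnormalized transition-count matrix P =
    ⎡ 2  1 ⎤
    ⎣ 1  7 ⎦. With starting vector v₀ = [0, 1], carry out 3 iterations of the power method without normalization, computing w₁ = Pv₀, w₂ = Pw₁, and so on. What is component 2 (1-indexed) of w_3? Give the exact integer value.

w1 = Pv₀ = (1, 7)
w2 = Pw1 = (9, 50)
w3 = Pw2 = (68, 359)
The requested component of w3 is 359.

359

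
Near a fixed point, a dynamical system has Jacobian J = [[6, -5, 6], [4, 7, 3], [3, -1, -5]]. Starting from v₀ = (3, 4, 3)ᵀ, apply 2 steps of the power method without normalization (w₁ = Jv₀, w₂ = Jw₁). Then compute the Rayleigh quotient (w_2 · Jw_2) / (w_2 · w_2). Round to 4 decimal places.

w1 = Jv₀ = (16, 49, -10)
w2 = Jw1 = (-209, 377, 49)
Jw2 = (-2845, 1950, -1249)
w2·Jw2 = (-209)·(-2845) + 377·1950 + 49·(-1249) = 1268554; w2·w2 = (-209)·(-209) + 377·377 + 49·49 = 188211
λ ≈ 1268554/188211 = 6.7401

λ ≈ 6.7401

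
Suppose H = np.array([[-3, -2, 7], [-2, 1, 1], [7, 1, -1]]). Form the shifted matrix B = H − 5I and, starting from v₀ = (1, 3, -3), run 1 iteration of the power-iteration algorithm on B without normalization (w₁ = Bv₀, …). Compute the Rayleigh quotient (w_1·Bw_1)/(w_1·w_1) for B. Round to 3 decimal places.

μ ≈ -14.235

B = H − 5I has rows (-8, -2, 7); (-2, -4, 1); (7, 1, -6)
w1 = Bv₀ = (-35, -17, 28)
Bw1 = (510, 166, -430)
w1·Bw1 = -32712; w1·w1 = 2298; μ ≈ -32712/2298 = -14.235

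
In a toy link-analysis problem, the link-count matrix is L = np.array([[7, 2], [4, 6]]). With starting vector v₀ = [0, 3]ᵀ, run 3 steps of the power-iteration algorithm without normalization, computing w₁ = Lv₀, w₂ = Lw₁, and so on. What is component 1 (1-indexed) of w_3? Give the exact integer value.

810

w1 = Lv₀ = (7·0 + 2·3; 4·0 + 6·3) = (6, 18)
w2 = Lw1 = (7·6 + 2·18; 4·6 + 6·18) = (78, 132)
w3 = Lw2 = (810, 1104)
The requested component of w3 is 810.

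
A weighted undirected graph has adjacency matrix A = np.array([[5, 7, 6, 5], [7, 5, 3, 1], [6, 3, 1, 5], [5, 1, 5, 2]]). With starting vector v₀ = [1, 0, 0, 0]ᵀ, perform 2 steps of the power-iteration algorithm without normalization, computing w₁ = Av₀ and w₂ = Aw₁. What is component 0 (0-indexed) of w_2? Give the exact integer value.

w1 = Av₀ = (5, 7, 6, 5)
w2 = Aw1 = (135, 93, 82, 72)
The requested component of w2 is 135.

135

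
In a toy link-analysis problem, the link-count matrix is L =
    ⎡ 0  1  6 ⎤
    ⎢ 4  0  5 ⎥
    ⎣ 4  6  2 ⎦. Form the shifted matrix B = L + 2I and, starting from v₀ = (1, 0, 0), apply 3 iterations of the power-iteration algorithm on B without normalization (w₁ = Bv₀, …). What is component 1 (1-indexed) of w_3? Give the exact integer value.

B = L + 2I has rows (2, 1, 6); (4, 2, 5); (4, 6, 4)
w1 = Bv₀ = (2·1 + 1·0 + 6·0; 4·1 + 2·0 + 5·0; 4·1 + 6·0 + 4·0) = (2, 4, 4)
w2 = Bw1 = (2·2 + 1·4 + 6·4; 4·2 + 2·4 + 5·4; 4·2 + 6·4 + 4·4) = (32, 36, 48)
w3 = Bw2 = (388, 440, 536)
Requested component of w3: 388

388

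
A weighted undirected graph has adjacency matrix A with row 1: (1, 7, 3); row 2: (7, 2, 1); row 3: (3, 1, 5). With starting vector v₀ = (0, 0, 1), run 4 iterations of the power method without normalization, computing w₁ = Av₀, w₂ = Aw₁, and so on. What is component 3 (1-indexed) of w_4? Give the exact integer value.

2634

w1 = Av₀ = (1·0 + 7·0 + 3·1; 7·0 + 2·0 + 1·1; 3·0 + 1·0 + 5·1) = (3, 1, 5)
w2 = Aw1 = (1·3 + 7·1 + 3·5; 7·3 + 2·1 + 1·5; 3·3 + 1·1 + 5·5) = (25, 28, 35)
w3 = Aw2 = (326, 266, 278)
w4 = Aw3 = (3022, 3092, 2634)
The requested component of w4 is 2634.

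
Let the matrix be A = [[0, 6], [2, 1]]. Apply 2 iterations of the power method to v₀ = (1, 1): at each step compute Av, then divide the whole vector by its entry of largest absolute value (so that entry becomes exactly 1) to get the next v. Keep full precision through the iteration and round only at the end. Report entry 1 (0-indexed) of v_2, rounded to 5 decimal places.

Av0 = (6.000000, 3.000000); divide by 6.000000 → v1 = (1.000000, 0.500000)
Av1 = (3.000000, 2.500000); divide by 3.000000 → v2 = (1.000000, 0.833333)
Requested entry of v2: 15/18 = 0.83333

0.83333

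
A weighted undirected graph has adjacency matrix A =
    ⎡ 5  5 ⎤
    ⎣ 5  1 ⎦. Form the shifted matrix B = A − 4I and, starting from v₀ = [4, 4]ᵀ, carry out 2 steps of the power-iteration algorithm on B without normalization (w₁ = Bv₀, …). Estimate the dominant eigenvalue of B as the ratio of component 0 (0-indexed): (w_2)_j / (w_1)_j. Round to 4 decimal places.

B = A − 4I has rows (1, 5); (5, -3)
w1 = Bv₀ = (1·4 + 5·4; 5·4 + (-3)·4) = (24, 8)
w2 = Bw1 = (1·24 + 5·8; 5·24 + (-3)·8) = (64, 96)
Ratio: 64/24 = 2.6667

μ ≈ 2.6667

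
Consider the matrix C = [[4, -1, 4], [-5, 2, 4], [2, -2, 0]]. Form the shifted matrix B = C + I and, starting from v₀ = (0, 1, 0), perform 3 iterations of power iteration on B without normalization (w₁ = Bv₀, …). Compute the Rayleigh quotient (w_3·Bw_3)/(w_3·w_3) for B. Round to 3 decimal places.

B = C + I has rows (5, -1, 4); (-5, 3, 4); (2, -2, 1)
w1 = Bv₀ = (5·0 + (-1)·1 + 4·0; (-5)·0 + 3·1 + 4·0; 2·0 + (-2)·1 + 1·0) = (-1, 3, -2)
w2 = Bw1 = (5·(-1) + (-1)·3 + 4·(-2); (-5)·(-1) + 3·3 + 4·(-2); 2·(-1) + (-2)·3 + 1·(-2)) = (-16, 6, -10)
w3 = Bw2 = (-126, 58, -54)
Bw3 = (-904, 588, -422)
w3·Bw3 = 170796; w3·w3 = 22156; μ ≈ 170796/22156 = 7.709

μ ≈ 7.709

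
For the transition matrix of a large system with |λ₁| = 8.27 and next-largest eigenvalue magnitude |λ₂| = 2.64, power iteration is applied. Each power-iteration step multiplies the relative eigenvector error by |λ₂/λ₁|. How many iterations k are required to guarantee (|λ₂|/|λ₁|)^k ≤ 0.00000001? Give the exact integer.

|λ₂/λ₁| = 2.64/8.27 = 0.31923
Need k ≥ ln(0.00000001) / ln(0.31923) = -18.4207 / -1.1419 ≈ 16.132
Smallest integer k satisfying the bound: 17

17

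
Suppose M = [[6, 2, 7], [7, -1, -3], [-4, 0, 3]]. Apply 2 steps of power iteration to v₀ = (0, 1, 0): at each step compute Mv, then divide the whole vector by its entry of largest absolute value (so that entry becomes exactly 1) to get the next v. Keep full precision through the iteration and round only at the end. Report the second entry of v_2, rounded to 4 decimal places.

1.0000

Mv0 = (2.00000, -1.00000, 0.00000); divide by 2.00000 → v1 = (1.00000, -0.50000, 0.00000)
Mv1 = (5.00000, 7.50000, -4.00000); divide by 7.50000 → v2 = (0.66667, 1.00000, -0.53333)
Requested entry of v2: 15/15 = 1.0000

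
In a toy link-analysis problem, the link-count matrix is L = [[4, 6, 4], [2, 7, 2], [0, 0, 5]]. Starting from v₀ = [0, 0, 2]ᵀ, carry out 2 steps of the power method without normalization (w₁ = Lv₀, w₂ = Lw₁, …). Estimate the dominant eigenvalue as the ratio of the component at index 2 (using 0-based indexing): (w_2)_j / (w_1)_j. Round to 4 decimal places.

λ ≈ 5.0000

w1 = Lv₀ = (4·0 + 6·0 + 4·2; 2·0 + 7·0 + 2·2; 0·0 + 0·0 + 5·2) = (8, 4, 10)
w2 = Lw1 = (4·8 + 6·4 + 4·10; 2·8 + 7·4 + 2·10; 0·8 + 0·4 + 5·10) = (96, 64, 50)
Ratio at component: 50 / 10 = 5.0000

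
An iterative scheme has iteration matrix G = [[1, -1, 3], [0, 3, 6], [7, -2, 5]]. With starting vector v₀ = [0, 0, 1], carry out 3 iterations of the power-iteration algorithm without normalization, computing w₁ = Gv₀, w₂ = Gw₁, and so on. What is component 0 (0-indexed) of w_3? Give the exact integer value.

66

w1 = Gv₀ = (3, 6, 5)
w2 = Gw1 = (12, 48, 34)
w3 = Gw2 = (66, 348, 158)
The requested component of w3 is 66.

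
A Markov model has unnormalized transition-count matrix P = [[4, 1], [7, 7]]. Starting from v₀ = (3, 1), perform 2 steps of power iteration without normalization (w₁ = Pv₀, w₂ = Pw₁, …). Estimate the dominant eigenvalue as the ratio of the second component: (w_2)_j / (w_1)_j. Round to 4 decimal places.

λ ≈ 10.2500

w1 = Pv₀ = (4·3 + 1·1; 7·3 + 7·1) = (13, 28)
w2 = Pw1 = (4·13 + 1·28; 7·13 + 7·28) = (80, 287)
Ratio at component: 287 / 28 = 10.2500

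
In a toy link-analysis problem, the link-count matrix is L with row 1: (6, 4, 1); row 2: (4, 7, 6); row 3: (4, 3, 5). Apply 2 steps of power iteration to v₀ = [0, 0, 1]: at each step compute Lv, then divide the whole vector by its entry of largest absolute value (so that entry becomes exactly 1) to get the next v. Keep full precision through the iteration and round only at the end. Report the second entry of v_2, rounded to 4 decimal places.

Lv0 = (1.00000, 6.00000, 5.00000); divide by 6.00000 → v1 = (0.16667, 1.00000, 0.83333)
Lv1 = (5.83333, 12.66667, 7.83333); divide by 12.66667 → v2 = (0.46053, 1.00000, 0.61842)
Requested entry of v2: 76/76 = 1.0000

1.0000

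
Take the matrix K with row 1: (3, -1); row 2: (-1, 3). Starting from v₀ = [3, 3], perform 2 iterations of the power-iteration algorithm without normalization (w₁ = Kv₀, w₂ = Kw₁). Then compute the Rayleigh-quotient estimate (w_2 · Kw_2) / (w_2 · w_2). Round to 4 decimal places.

λ ≈ 2.0000

w1 = Kv₀ = (6, 6)
w2 = Kw1 = (12, 12)
Kw2 = (24, 24)
w2·Kw2 = 12·24 + 12·24 = 576; w2·w2 = 12·12 + 12·12 = 288
λ ≈ 576/288 = 2.0000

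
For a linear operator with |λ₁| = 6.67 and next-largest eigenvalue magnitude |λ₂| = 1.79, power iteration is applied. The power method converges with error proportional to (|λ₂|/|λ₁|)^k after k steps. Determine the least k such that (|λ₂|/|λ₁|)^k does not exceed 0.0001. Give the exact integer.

|λ₂/λ₁| = 1.79/6.67 = 0.26837
Need k ≥ ln(0.0001) / ln(0.26837) = -9.2103 / -1.3154 ≈ 7.002
Smallest integer k satisfying the bound: 8

8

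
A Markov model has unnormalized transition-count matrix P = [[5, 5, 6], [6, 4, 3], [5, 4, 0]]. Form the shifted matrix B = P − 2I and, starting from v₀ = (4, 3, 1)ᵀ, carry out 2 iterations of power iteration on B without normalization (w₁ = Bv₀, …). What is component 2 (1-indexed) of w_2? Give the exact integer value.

B = P − 2I has rows (3, 5, 6); (6, 2, 3); (5, 4, -2)
w1 = Bv₀ = (3·4 + 5·3 + 6·1; 6·4 + 2·3 + 3·1; 5·4 + 4·3 + (-2)·1) = (33, 33, 30)
w2 = Bw1 = (3·33 + 5·33 + 6·30; 6·33 + 2·33 + 3·30; 5·33 + 4·33 + (-2)·30) = (444, 354, 237)
Requested component of w2: 354

354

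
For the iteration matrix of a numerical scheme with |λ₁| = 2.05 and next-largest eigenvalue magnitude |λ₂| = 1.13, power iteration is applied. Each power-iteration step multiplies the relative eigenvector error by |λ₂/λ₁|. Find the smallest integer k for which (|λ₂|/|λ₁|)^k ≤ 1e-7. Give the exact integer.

28

|λ₂/λ₁| = 1.13/2.05 = 0.55122
Need k ≥ ln(1e-7) / ln(0.55122) = -16.1181 / -0.5956 ≈ 27.061
Smallest integer k satisfying the bound: 28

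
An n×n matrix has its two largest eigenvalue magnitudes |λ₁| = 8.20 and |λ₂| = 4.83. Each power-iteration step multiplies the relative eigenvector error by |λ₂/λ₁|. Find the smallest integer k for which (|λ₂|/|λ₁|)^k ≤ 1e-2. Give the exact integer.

|λ₂/λ₁| = 4.83/8.20 = 0.58902
Need k ≥ ln(1e-2) / ln(0.58902) = -4.6052 / -0.5293 ≈ 8.701
Smallest integer k satisfying the bound: 9

9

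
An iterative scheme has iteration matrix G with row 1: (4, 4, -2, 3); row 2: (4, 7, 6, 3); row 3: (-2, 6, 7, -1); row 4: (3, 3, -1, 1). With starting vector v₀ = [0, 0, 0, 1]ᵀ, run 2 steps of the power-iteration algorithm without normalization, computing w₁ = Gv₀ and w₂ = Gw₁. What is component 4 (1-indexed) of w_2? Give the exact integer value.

w1 = Gv₀ = (4·0 + 4·0 + (-2)·0 + 3·1; 4·0 + 7·0 + 6·0 + 3·1; (-2)·0 + 6·0 + 7·0 + (-1)·1; 3·0 + 3·0 + (-1)·0 + 1·1) = (3, 3, -1, 1)
w2 = Gw1 = (4·3 + 4·3 + (-2)·(-1) + 3·1; 4·3 + 7·3 + 6·(-1) + 3·1; (-2)·3 + 6·3 + 7·(-1) + (-1)·1; 3·3 + 3·3 + (-1)·(-1) + 1·1) = (29, 30, 4, 20)
The requested component of w2 is 20.

20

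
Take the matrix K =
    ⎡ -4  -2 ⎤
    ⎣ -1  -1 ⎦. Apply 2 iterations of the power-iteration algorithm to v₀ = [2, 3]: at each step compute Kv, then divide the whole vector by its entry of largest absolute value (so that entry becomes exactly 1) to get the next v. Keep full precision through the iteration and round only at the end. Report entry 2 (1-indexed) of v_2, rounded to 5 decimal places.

0.28788

Kv0 = (-14.000000, -5.000000); divide by -14.000000 → v1 = (1.000000, 0.357143)
Kv1 = (-4.714286, -1.357143); divide by -4.714286 → v2 = (1.000000, 0.287879)
Requested entry of v2: 19/66 = 0.28788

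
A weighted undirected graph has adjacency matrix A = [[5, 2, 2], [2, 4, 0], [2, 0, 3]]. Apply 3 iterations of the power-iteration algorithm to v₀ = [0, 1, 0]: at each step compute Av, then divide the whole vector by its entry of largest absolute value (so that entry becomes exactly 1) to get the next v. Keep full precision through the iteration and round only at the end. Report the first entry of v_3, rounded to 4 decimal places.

Av0 = (2.00000, 4.00000, 0.00000); divide by 4.00000 → v1 = (0.50000, 1.00000, 0.00000)
Av1 = (4.50000, 5.00000, 1.00000); divide by 5.00000 → v2 = (0.90000, 1.00000, 0.20000)
Av2 = (6.90000, 5.80000, 2.40000); divide by 6.90000 → v3 = (1.00000, 0.84058, 0.34783)
Requested entry of v3: 138/138 = 1.0000

1.0000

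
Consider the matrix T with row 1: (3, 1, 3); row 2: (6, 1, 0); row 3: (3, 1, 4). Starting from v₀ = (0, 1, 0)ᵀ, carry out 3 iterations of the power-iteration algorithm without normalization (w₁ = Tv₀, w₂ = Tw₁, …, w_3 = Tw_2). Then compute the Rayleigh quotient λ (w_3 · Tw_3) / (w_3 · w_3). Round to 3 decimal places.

w1 = Tv₀ = (1, 1, 1)
w2 = Tw1 = (7, 7, 8)
w3 = Tw2 = (52, 49, 60)
Tw3 = (385, 361, 445)
w3·Tw3 = 52·385 + 49·361 + 60·445 = 64409; w3·w3 = 52·52 + 49·49 + 60·60 = 8705
λ ≈ 64409/8705 = 7.399

7.399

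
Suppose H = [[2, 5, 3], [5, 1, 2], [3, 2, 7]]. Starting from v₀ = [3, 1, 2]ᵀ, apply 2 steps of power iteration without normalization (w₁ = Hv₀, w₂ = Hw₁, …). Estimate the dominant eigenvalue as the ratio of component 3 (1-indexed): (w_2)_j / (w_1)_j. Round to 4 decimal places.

λ ≈ 10.6400

w1 = Hv₀ = (17, 20, 25)
w2 = Hw1 = (209, 155, 266)
Ratio at component: 266 / 25 = 10.6400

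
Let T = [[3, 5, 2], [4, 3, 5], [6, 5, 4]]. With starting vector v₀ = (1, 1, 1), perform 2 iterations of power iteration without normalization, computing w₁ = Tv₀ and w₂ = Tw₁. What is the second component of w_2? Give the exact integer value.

w1 = Tv₀ = (3·1 + 5·1 + 2·1; 4·1 + 3·1 + 5·1; 6·1 + 5·1 + 4·1) = (10, 12, 15)
w2 = Tw1 = (3·10 + 5·12 + 2·15; 4·10 + 3·12 + 5·15; 6·10 + 5·12 + 4·15) = (120, 151, 180)
The requested component of w2 is 151.

151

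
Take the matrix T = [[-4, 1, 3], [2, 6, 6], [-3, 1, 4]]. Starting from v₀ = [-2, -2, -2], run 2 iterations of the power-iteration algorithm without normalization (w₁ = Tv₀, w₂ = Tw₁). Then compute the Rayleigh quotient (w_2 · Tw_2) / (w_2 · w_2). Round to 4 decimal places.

λ ≈ 7.5422

w1 = Tv₀ = (0, -28, -4)
w2 = Tw1 = (-40, -192, -44)
Tw2 = (-164, -1496, -248)
w2·Tw2 = (-40)·(-164) + (-192)·(-1496) + (-44)·(-248) = 304704; w2·w2 = (-40)·(-40) + (-192)·(-192) + (-44)·(-44) = 40400
λ ≈ 304704/40400 = 7.5422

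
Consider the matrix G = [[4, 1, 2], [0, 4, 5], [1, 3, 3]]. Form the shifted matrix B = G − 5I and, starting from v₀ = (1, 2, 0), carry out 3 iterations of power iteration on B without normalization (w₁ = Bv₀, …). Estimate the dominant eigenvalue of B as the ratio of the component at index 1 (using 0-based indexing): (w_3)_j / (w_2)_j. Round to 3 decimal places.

μ ≈ -3.568

B = G − 5I has rows (-1, 1, 2); (0, -1, 5); (1, 3, -2)
w1 = Bv₀ = (1, -2, 7)
w2 = Bw1 = (11, 37, -19)
w3 = Bw2 = (-12, -132, 160)
Ratio: -132/37 = -3.568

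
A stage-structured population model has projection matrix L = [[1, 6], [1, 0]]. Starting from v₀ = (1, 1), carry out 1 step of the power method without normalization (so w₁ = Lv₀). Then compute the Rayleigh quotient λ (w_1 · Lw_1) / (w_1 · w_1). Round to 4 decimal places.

w1 = Lv₀ = (1·1 + 6·1; 1·1 + 0·1) = (7, 1)
Lw1 = (13, 7)
w1·Lw1 = 7·13 + 1·7 = 98; w1·w1 = 7·7 + 1·1 = 50
λ ≈ 98/50 = 1.9600

1.9600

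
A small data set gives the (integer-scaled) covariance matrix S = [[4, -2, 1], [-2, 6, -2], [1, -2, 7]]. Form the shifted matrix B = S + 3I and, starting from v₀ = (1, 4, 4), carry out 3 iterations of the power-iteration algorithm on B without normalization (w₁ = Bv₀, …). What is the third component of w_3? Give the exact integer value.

B = S + 3I has rows (7, -2, 1); (-2, 9, -2); (1, -2, 10)
w1 = Bv₀ = (7·1 + (-2)·4 + 1·4; (-2)·1 + 9·4 + (-2)·4; 1·1 + (-2)·4 + 10·4) = (3, 26, 33)
w2 = Bw1 = (7·3 + (-2)·26 + 1·33; (-2)·3 + 9·26 + (-2)·33; 1·3 + (-2)·26 + 10·33) = (2, 162, 281)
w3 = Bw2 = (-29, 892, 2488)
Requested component of w3: 2488

2488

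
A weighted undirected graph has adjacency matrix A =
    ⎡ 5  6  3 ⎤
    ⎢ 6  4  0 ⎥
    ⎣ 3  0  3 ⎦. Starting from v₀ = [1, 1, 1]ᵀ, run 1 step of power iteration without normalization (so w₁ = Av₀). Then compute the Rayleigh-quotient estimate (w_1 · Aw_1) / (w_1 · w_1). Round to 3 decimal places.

w1 = Av₀ = (5·1 + 6·1 + 3·1; 6·1 + 4·1 + 0·1; 3·1 + 0·1 + 3·1) = (14, 10, 6)
Aw1 = (148, 124, 60)
w1·Aw1 = 14·148 + 10·124 + 6·60 = 3672; w1·w1 = 14·14 + 10·10 + 6·6 = 332
λ ≈ 3672/332 = 11.060

λ ≈ 11.060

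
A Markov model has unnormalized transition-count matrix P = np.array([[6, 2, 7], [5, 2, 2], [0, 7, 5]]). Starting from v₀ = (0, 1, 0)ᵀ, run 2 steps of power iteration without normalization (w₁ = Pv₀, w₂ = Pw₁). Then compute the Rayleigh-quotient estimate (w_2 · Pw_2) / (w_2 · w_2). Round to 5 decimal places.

w1 = Pv₀ = (6·0 + 2·1 + 7·0; 5·0 + 2·1 + 2·0; 0·0 + 7·1 + 5·0) = (2, 2, 7)
w2 = Pw1 = (6·2 + 2·2 + 7·7; 5·2 + 2·2 + 2·7; 0·2 + 7·2 + 5·7) = (65, 28, 49)
Pw2 = (789, 479, 441)
w2·Pw2 = 65·789 + 28·479 + 49·441 = 86306; w2·w2 = 65·65 + 28·28 + 49·49 = 7410
λ ≈ 86306/7410 = 11.64723

λ ≈ 11.64723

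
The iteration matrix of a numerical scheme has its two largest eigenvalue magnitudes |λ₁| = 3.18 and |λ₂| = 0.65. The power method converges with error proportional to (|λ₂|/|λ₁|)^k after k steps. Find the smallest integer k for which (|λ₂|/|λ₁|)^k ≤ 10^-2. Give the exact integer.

|λ₂/λ₁| = 0.65/3.18 = 0.20440
Need k ≥ ln(10^-2) / ln(0.20440) = -4.6052 / -1.5877 ≈ 2.901
Smallest integer k satisfying the bound: 3

3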